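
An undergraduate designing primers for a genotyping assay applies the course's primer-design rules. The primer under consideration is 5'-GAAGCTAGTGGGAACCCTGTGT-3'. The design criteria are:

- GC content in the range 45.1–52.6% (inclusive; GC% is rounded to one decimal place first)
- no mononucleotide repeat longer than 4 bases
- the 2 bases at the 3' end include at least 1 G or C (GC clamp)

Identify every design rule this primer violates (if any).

Base counts: A=5, T=5, G=8, C=4 (length 22).
GC content: GC 12/22 = 54.5%, outside 45.1–52.6% ✗
homopolymer run: longest run = 3 ✓
GC clamp: 3' end GT has 1 G/C ✓

Fails: GC content.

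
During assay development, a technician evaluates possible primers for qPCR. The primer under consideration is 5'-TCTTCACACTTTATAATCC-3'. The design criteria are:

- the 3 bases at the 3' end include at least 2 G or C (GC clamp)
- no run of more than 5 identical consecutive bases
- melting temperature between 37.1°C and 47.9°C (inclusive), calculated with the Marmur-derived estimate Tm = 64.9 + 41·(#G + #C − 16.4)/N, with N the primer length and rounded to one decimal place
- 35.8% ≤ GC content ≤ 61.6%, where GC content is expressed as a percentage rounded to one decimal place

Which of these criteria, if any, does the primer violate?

Base counts: A=5, T=8, G=0, C=6 (length 19).
GC clamp: 3' end TCC has 2 G/C ✓
homopolymer run: longest run = 3 ✓
Tm: Tm = 64.9 + 41·(6 − 16.4)/19 = 42.5°C ✓
GC content: GC 6/19 = 31.6%, outside 35.8–61.6% ✗

Fails: GC content.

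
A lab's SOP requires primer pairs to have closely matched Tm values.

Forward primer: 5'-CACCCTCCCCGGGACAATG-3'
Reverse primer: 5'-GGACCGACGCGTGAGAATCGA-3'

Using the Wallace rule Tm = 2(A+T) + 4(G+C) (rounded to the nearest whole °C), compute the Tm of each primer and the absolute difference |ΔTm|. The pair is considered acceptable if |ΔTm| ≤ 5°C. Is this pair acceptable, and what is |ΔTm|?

Forward: A=4 T=2 G=4 C=9 → Tm = 2·6 + 4·13 = 64°C.
Reverse: A=6 T=2 G=8 C=5 → Tm = 2·8 + 4·13 = 68°C.
|ΔTm| = |64 − 68| = 4°C, ≤ 5°C.

|ΔTm| = 4°C; the pair is acceptable.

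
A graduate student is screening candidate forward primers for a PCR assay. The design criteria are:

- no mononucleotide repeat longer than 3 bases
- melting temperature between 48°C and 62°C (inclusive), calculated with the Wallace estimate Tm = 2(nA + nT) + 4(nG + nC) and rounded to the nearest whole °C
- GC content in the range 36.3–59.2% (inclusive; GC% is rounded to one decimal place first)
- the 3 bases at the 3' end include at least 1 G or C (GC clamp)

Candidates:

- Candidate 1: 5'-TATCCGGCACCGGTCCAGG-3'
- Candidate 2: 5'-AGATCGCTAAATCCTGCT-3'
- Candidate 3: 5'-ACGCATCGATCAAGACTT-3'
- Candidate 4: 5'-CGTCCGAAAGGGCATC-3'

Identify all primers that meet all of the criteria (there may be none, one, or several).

Candidate 2 and Candidate 3.

Candidate 1 (19 nt, A=3 T=3 G=6 C=7): longest run = 2 ✓; Tm = 2·6 + 4·13 = 64°C, outside 48–62°C ✗; GC 13/19 = 68.4%, outside 36.3–59.2% ✗; 3' end AGG has 2 G/C ✓ — fails.
Candidate 2 (18 nt, A=5 T=5 G=3 C=5): longest run = 3 ✓; Tm = 2·10 + 4·8 = 52°C ✓; GC 8/18 = 44.4% ✓; 3' end GCT has 2 G/C ✓ — passes.
Candidate 3 (18 nt, A=6 T=4 G=3 C=5): longest run = 2 ✓; Tm = 2·10 + 4·8 = 52°C ✓; GC 8/18 = 44.4% ✓; 3' end CTT has 1 G/C ✓ — passes.
Candidate 4 (16 nt, A=4 T=2 G=5 C=5): longest run = 3 ✓; Tm = 2·6 + 4·10 = 52°C ✓; GC 10/16 = 62.5%, outside 36.3–59.2% ✗; 3' end ATC has 1 G/C ✓ — fails.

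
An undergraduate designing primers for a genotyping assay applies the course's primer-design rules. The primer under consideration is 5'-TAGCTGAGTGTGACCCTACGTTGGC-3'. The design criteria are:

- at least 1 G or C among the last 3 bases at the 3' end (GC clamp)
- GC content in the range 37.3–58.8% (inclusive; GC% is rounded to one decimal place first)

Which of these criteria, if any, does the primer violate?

Base counts: A=4, T=7, G=8, C=6 (length 25).
GC clamp: 3' end GGC has 3 G/C ✓
GC content: GC 14/25 = 56.0% ✓

Meets all criteria.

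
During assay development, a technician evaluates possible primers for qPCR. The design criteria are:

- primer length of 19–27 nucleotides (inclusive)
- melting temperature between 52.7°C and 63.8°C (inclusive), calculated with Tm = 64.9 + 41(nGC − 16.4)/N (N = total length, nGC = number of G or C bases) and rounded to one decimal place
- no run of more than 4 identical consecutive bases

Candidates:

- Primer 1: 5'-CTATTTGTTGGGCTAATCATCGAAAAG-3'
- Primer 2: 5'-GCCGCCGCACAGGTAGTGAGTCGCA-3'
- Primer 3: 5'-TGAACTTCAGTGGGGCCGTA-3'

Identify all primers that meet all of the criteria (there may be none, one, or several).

Primer 1 and Primer 3.

Primer 1 (27 nt, A=8 T=9 G=6 C=4): length 27 ✓; Tm = 64.9 + 41·(10 − 16.4)/27 = 55.2°C ✓; longest run = 4 ✓ — passes.
Primer 2 (25 nt, A=5 T=3 G=9 C=8): length 25 ✓; Tm = 64.9 + 41·(17 − 16.4)/25 = 65.9°C, outside 52.7–63.8°C ✗; longest run = 2 ✓ — fails.
Primer 3 (20 nt, A=4 T=5 G=7 C=4): length 20 ✓; Tm = 64.9 + 41·(11 − 16.4)/20 = 53.8°C ✓; longest run = 4 ✓ — passes.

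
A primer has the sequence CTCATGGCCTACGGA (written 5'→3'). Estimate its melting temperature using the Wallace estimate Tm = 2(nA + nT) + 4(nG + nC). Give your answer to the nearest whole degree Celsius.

Base counts: A=3, T=3, G=4, C=5 (length 15).
Tm = 2·(3+3) + 4·(4+5) = 2·6 + 4·9 = 12 + 36 = 48°C.

48°C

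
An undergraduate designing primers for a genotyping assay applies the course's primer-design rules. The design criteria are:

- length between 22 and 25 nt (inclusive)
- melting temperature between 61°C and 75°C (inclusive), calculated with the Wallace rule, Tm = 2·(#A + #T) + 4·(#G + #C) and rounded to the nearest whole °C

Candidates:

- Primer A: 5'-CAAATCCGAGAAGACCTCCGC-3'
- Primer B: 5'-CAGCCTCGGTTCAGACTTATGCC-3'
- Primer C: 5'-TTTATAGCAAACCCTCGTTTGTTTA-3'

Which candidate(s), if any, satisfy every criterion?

Primer A (21 nt, A=7 T=2 G=4 C=8): length 21, outside 22–25 ✗; Tm = 2·9 + 4·12 = 66°C ✓ — fails.
Primer B (23 nt, A=4 T=6 G=5 C=8): length 23 ✓; Tm = 2·10 + 4·13 = 72°C ✓ — passes.
Primer C (25 nt, A=6 T=11 G=3 C=5): length 25 ✓; Tm = 2·17 + 4·8 = 66°C ✓ — passes.

Primer B and Primer C.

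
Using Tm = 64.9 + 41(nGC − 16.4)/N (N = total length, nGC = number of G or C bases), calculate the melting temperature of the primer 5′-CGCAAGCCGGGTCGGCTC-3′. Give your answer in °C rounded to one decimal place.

59.4°C

Base counts: A=2, T=2, G=7, C=7; G+C = 14, N = 18.
Tm = 64.9 + 41·(14 − 16.4)/18 = 64.9 + -98.40/18 = 59.4°C.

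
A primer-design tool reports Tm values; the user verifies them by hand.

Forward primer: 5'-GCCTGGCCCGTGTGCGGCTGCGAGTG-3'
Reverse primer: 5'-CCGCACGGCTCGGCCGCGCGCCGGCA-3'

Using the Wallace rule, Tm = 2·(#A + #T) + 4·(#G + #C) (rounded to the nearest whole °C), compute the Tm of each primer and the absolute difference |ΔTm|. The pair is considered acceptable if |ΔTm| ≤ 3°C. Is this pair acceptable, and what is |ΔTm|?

Forward: A=1 T=5 G=12 C=8 → Tm = 2·6 + 4·20 = 92°C.
Reverse: A=2 T=1 G=10 C=13 → Tm = 2·3 + 4·23 = 98°C.
|ΔTm| = |92 − 98| = 6°C, > 3°C.

|ΔTm| = 6°C; the pair is not acceptable.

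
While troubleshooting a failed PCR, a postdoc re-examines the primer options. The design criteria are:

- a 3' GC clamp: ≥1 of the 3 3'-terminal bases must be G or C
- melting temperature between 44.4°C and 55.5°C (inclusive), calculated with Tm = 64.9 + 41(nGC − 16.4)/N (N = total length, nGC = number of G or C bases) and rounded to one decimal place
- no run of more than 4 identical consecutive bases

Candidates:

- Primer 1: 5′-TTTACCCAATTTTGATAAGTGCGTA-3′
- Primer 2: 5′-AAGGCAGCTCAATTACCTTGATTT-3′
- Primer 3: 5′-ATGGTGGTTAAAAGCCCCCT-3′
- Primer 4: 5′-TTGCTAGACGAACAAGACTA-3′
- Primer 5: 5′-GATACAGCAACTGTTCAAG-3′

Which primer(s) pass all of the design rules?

Primer 1, Primer 4 and Primer 5.

Primer 1 (25 nt, A=7 T=10 G=4 C=4): 3' end GTA has 1 G/C ✓; Tm = 64.9 + 41·(8 − 16.4)/25 = 51.1°C ✓; longest run = 4 ✓ — passes.
Primer 2 (24 nt, A=7 T=8 G=4 C=5): 3' end TTT has 0 G/C, need ≥1 ✗; Tm = 64.9 + 41·(9 − 16.4)/24 = 52.3°C ✓; longest run = 3 ✓ — fails.
Primer 3 (20 nt, A=5 T=5 G=5 C=5): 3' end CCT has 2 G/C ✓; Tm = 64.9 + 41·(10 − 16.4)/20 = 51.8°C ✓; longest run = 5, exceeds 4 ✗ — fails.
Primer 4 (20 nt, A=8 T=4 G=4 C=4): 3' end CTA has 1 G/C ✓; Tm = 64.9 + 41·(8 − 16.4)/20 = 47.7°C ✓; longest run = 2 ✓ — passes.
Primer 5 (19 nt, A=7 T=4 G=4 C=4): 3' end AAG has 1 G/C ✓; Tm = 64.9 + 41·(8 − 16.4)/19 = 46.8°C ✓; longest run = 2 ✓ — passes.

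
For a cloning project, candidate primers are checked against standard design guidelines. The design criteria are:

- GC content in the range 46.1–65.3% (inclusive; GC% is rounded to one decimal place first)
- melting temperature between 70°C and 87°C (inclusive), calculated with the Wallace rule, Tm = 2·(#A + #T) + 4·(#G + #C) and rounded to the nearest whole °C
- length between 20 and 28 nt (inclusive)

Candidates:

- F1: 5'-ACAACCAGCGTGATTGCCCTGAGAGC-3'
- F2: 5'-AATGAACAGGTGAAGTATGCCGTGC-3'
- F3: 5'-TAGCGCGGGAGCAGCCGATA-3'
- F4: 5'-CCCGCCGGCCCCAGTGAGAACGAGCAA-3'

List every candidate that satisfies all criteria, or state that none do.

F1 (26 nt, A=7 T=4 G=7 C=8): GC 15/26 = 57.7% ✓; Tm = 2·11 + 4·15 = 82°C ✓; length 26 ✓ — passes.
F2 (25 nt, A=8 T=5 G=8 C=4): GC 12/25 = 48.0% ✓; Tm = 2·13 + 4·12 = 74°C ✓; length 25 ✓ — passes.
F3 (20 nt, A=5 T=2 G=8 C=5): GC 13/20 = 65.0% ✓; Tm = 2·7 + 4·13 = 66°C, outside 70–87°C ✗; length 20 ✓ — fails.
F4 (27 nt, A=7 T=1 G=8 C=11): GC 19/27 = 70.4%, outside 46.1–65.3% ✗; Tm = 2·8 + 4·19 = 92°C, outside 70–87°C ✗; length 27 ✓ — fails.

F1 and F2.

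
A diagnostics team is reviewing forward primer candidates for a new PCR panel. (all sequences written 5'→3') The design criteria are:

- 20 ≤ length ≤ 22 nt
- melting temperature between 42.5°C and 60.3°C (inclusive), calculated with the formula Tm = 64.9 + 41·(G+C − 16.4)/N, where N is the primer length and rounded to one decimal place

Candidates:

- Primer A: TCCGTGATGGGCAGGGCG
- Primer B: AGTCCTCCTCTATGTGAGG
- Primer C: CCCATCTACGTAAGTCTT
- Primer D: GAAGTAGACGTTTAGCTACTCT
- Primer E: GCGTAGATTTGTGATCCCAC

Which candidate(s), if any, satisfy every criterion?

Primer A (18 nt, A=2 T=3 G=9 C=4): length 18, outside 20–22 ✗; Tm = 64.9 + 41·(13 − 16.4)/18 = 57.2°C ✓ — fails.
Primer B (19 nt, A=3 T=6 G=5 C=5): length 19, outside 20–22 ✗; Tm = 64.9 + 41·(10 − 16.4)/19 = 51.1°C ✓ — fails.
Primer C (18 nt, A=4 T=6 G=2 C=6): length 18, outside 20–22 ✗; Tm = 64.9 + 41·(8 − 16.4)/18 = 45.8°C ✓ — fails.
Primer D (22 nt, A=6 T=7 G=5 C=4): length 22 ✓; Tm = 64.9 + 41·(9 − 16.4)/22 = 51.1°C ✓ — passes.
Primer E (20 nt, A=4 T=6 G=5 C=5): length 20 ✓; Tm = 64.9 + 41·(10 − 16.4)/20 = 51.8°C ✓ — passes.

Primer D and Primer E.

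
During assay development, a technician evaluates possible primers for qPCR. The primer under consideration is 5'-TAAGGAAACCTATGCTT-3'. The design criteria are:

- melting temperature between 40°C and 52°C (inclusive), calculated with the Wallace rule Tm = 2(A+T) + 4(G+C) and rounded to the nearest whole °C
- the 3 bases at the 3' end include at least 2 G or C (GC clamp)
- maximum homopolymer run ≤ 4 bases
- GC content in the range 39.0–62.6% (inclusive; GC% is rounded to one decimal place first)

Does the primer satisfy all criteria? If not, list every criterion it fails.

Fails: GC clamp, GC content.

Base counts: A=6, T=5, G=3, C=3 (length 17).
Tm: Tm = 2·11 + 4·6 = 46°C ✓
GC clamp: 3' end CTT has 1 G/C, need ≥2 ✗
homopolymer run: longest run = 3 ✓
GC content: GC 6/17 = 35.3%, outside 39.0–62.6% ✗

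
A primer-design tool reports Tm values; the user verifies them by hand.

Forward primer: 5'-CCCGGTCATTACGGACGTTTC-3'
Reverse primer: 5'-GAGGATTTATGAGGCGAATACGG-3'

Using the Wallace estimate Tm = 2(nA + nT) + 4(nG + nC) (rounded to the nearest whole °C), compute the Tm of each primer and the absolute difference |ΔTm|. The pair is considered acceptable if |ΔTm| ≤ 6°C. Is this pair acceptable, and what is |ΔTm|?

|ΔTm| = 2°C; the pair is acceptable.

Forward: A=3 T=6 G=5 C=7 → Tm = 2·9 + 4·12 = 66°C.
Reverse: A=7 T=5 G=9 C=2 → Tm = 2·12 + 4·11 = 68°C.
|ΔTm| = |66 − 68| = 2°C, ≤ 6°C.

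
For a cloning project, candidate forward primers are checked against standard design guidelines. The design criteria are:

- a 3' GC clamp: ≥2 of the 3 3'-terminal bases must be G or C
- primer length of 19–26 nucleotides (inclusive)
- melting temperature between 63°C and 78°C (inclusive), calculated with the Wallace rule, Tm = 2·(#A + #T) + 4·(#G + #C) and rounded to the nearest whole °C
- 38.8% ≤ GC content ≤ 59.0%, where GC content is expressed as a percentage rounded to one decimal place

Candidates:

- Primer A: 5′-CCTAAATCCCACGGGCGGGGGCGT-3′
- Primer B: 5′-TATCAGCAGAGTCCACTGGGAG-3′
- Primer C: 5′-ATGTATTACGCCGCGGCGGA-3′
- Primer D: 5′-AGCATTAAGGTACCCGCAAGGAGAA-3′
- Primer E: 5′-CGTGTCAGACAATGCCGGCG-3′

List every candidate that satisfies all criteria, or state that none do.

Primer A (24 nt, A=4 T=3 G=9 C=8): 3' end CGT has 2 G/C ✓; length 24 ✓; Tm = 2·7 + 4·17 = 82°C, outside 63–78°C ✗; GC 17/24 = 70.8%, outside 38.8–59.0% ✗ — fails.
Primer B (22 nt, A=6 T=4 G=7 C=5): 3' end GAG has 2 G/C ✓; length 22 ✓; Tm = 2·10 + 4·12 = 68°C ✓; GC 12/22 = 54.5% ✓ — passes.
Primer C (20 nt, A=4 T=4 G=7 C=5): 3' end GGA has 2 G/C ✓; length 20 ✓; Tm = 2·8 + 4·12 = 64°C ✓; GC 12/20 = 60.0%, outside 38.8–59.0% ✗ — fails.
Primer D (25 nt, A=10 T=3 G=7 C=5): 3' end GAA has 1 G/C, need ≥2 ✗; length 25 ✓; Tm = 2·13 + 4·12 = 74°C ✓; GC 12/25 = 48.0% ✓ — fails.
Primer E (20 nt, A=4 T=3 G=7 C=6): 3' end GCG has 3 G/C ✓; length 20 ✓; Tm = 2·7 + 4·13 = 66°C ✓; GC 13/20 = 65.0%, outside 38.8–59.0% ✗ — fails.

Primer B only.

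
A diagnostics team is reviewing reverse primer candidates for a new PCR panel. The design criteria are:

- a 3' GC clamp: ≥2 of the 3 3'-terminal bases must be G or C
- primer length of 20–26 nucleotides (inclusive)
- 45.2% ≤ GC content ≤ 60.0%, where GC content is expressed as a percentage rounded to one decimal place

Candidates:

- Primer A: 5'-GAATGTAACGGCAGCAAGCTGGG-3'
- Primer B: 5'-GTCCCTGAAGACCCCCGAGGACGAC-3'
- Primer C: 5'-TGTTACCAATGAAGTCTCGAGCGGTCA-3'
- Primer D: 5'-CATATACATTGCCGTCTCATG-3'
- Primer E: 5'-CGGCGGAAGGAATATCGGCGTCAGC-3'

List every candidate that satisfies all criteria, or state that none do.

Primer A only.

Primer A (23 nt, A=7 T=3 G=9 C=4): 3' end GGG has 3 G/C ✓; length 23 ✓; GC 13/23 = 56.5% ✓ — passes.
Primer B (25 nt, A=6 T=2 G=7 C=10): 3' end GAC has 2 G/C ✓; length 25 ✓; GC 17/25 = 68.0%, outside 45.2–60.0% ✗ — fails.
Primer C (27 nt, A=7 T=7 G=7 C=6): 3' end TCA has 1 G/C, need ≥2 ✗; length 27, outside 20–26 ✗; GC 13/27 = 48.1% ✓ — fails.
Primer D (21 nt, A=5 T=7 G=3 C=6): 3' end ATG has 1 G/C, need ≥2 ✗; length 21 ✓; GC 9/21 = 42.9%, outside 45.2–60.0% ✗ — fails.
Primer E (25 nt, A=6 T=3 G=10 C=6): 3' end AGC has 2 G/C ✓; length 25 ✓; GC 16/25 = 64.0%, outside 45.2–60.0% ✗ — fails.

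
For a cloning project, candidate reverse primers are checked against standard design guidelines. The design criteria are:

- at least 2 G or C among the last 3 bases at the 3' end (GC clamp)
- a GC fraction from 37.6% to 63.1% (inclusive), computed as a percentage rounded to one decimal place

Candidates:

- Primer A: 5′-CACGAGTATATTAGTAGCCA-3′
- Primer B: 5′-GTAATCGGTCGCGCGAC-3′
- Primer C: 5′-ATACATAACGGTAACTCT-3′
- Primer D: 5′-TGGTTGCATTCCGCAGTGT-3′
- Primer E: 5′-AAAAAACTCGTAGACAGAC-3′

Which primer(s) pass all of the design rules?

Primer A (20 nt, A=7 T=5 G=4 C=4): 3' end CCA has 2 G/C ✓; GC 8/20 = 40.0% ✓ — passes.
Primer B (17 nt, A=3 T=3 G=6 C=5): 3' end GAC has 2 G/C ✓; GC 11/17 = 64.7%, outside 37.6–63.1% ✗ — fails.
Primer C (18 nt, A=7 T=5 G=2 C=4): 3' end TCT has 1 G/C, need ≥2 ✗; GC 6/18 = 33.3%, outside 37.6–63.1% ✗ — fails.
Primer D (19 nt, A=2 T=7 G=6 C=4): 3' end TGT has 1 G/C, need ≥2 ✗; GC 10/19 = 52.6% ✓ — fails.
Primer E (19 nt, A=10 T=2 G=3 C=4): 3' end GAC has 2 G/C ✓; GC 7/19 = 36.8%, outside 37.6–63.1% ✗ — fails.

Primer A only.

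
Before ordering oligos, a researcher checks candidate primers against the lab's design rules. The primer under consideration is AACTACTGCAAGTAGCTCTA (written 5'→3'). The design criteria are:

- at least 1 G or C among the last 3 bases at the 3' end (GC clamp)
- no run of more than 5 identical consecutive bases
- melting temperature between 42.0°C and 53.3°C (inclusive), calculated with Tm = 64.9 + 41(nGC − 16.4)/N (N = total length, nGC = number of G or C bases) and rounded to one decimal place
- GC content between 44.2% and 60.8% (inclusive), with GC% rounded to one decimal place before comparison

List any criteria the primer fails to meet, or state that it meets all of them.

Base counts: A=7, T=5, G=3, C=5 (length 20).
GC clamp: 3' end CTA has 1 G/C ✓
homopolymer run: longest run = 2 ✓
Tm: Tm = 64.9 + 41·(8 − 16.4)/20 = 47.7°C ✓
GC content: GC 8/20 = 40.0%, outside 44.2–60.8% ✗

Fails: GC content.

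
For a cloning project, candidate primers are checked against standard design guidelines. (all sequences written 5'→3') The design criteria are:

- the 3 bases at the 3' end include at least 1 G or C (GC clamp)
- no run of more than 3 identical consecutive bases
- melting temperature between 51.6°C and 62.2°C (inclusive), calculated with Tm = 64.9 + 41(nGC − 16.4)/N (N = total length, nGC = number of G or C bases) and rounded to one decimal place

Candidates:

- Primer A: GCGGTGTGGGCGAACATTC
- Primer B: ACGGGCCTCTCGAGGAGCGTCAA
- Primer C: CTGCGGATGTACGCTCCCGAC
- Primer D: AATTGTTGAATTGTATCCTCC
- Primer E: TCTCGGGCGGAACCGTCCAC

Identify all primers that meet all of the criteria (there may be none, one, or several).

Primer A, Primer C and Primer E.

Primer A (19 nt, A=3 T=4 G=8 C=4): 3' end TTC has 1 G/C ✓; longest run = 3 ✓; Tm = 64.9 + 41·(12 − 16.4)/19 = 55.4°C ✓ — passes.
Primer B (23 nt, A=5 T=3 G=8 C=7): 3' end CAA has 1 G/C ✓; longest run = 3 ✓; Tm = 64.9 + 41·(15 − 16.4)/23 = 62.4°C, outside 51.6–62.2°C ✗ — fails.
Primer C (21 nt, A=3 T=4 G=6 C=8): 3' end GAC has 2 G/C ✓; longest run = 3 ✓; Tm = 64.9 + 41·(14 − 16.4)/21 = 60.2°C ✓ — passes.
Primer D (21 nt, A=5 T=9 G=3 C=4): 3' end TCC has 2 G/C ✓; longest run = 2 ✓; Tm = 64.9 + 41·(7 − 16.4)/21 = 46.5°C, outside 51.6–62.2°C ✗ — fails.
Primer E (20 nt, A=3 T=3 G=6 C=8): 3' end CAC has 2 G/C ✓; longest run = 3 ✓; Tm = 64.9 + 41·(14 − 16.4)/20 = 60.0°C ✓ — passes.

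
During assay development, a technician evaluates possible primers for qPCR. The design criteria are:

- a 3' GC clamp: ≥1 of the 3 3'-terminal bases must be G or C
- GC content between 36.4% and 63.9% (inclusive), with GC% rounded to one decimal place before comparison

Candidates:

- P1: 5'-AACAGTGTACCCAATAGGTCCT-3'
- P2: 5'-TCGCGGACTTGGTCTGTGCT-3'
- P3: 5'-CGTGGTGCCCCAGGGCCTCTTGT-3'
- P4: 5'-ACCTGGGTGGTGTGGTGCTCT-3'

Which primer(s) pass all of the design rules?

P1 (22 nt, A=7 T=5 G=4 C=6): 3' end CCT has 2 G/C ✓; GC 10/22 = 45.5% ✓ — passes.
P2 (20 nt, A=1 T=7 G=7 C=5): 3' end GCT has 2 G/C ✓; GC 12/20 = 60.0% ✓ — passes.
P3 (23 nt, A=1 T=6 G=8 C=8): 3' end TGT has 1 G/C ✓; GC 16/23 = 69.6%, outside 36.4–63.9% ✗ — fails.
P4 (21 nt, A=1 T=7 G=9 C=4): 3' end TCT has 1 G/C ✓; GC 13/21 = 61.9% ✓ — passes.

P1, P2 and P4.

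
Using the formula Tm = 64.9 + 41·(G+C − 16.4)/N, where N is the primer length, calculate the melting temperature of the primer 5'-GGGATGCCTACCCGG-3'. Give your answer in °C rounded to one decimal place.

Base counts: A=2, T=2, G=6, C=5; G+C = 11, N = 15.
Tm = 64.9 + 41·(11 − 16.4)/15 = 64.9 + -221.40/15 = 50.1°C.

50.1°C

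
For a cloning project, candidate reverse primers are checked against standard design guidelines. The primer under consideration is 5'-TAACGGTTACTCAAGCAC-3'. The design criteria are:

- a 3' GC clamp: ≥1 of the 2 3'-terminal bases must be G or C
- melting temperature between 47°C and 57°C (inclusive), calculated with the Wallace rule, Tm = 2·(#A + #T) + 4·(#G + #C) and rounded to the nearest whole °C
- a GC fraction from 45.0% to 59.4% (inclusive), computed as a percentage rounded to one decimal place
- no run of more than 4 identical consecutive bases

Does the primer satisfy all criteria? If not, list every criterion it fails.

Base counts: A=6, T=4, G=3, C=5 (length 18).
GC clamp: 3' end AC has 1 G/C ✓
Tm: Tm = 2·10 + 4·8 = 52°C ✓
GC content: GC 8/18 = 44.4%, outside 45.0–59.4% ✗
homopolymer run: longest run = 2 ✓

Fails: GC content.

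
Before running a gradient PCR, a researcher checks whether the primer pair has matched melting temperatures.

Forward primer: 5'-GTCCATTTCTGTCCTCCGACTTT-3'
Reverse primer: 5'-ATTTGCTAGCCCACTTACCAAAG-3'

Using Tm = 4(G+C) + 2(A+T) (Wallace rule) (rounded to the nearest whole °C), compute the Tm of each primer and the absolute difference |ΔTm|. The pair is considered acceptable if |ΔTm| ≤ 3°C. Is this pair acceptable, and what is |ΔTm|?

Forward: A=2 T=10 G=3 C=8 → Tm = 2·12 + 4·11 = 68°C.
Reverse: A=7 T=6 G=3 C=7 → Tm = 2·13 + 4·10 = 66°C.
|ΔTm| = |68 − 66| = 2°C, ≤ 3°C.

|ΔTm| = 2°C; the pair is acceptable.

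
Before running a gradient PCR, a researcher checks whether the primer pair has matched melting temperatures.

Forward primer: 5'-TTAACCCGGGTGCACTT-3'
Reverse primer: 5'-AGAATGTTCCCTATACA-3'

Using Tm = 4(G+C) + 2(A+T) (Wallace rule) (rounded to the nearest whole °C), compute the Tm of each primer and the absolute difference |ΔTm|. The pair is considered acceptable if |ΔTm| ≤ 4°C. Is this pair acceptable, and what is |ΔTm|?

|ΔTm| = 6°C; the pair is not acceptable.

Forward: A=3 T=5 G=4 C=5 → Tm = 2·8 + 4·9 = 52°C.
Reverse: A=6 T=5 G=2 C=4 → Tm = 2·11 + 4·6 = 46°C.
|ΔTm| = |52 − 46| = 6°C, > 4°C.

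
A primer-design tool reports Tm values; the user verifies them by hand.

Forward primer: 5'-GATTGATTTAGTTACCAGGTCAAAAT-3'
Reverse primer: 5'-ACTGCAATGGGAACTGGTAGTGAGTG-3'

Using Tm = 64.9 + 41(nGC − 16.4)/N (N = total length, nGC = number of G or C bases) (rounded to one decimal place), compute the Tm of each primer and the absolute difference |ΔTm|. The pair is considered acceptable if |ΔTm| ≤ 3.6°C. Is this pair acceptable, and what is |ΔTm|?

Forward: G+C = 8, N = 26 → Tm = 64.9 + 41·(8 − 16.4)/26 = 51.7°C.
Reverse: G+C = 13, N = 26 → Tm = 64.9 + 41·(13 − 16.4)/26 = 59.5°C.
|ΔTm| = |51.7 − 59.5| = 7.8°C, > 3.6°C.

|ΔTm| = 7.8°C; the pair is not acceptable.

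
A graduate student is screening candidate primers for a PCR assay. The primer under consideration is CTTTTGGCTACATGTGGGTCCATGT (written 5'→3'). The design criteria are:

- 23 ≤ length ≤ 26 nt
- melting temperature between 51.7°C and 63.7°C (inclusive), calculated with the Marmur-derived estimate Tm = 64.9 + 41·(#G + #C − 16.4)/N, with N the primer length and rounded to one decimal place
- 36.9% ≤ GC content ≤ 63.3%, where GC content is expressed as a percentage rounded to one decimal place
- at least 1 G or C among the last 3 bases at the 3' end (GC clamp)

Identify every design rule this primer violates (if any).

Meets all criteria.

Base counts: A=3, T=10, G=7, C=5 (length 25).
length: length 25 ✓
Tm: Tm = 64.9 + 41·(12 − 16.4)/25 = 57.7°C ✓
GC content: GC 12/25 = 48.0% ✓
GC clamp: 3' end TGT has 1 G/C ✓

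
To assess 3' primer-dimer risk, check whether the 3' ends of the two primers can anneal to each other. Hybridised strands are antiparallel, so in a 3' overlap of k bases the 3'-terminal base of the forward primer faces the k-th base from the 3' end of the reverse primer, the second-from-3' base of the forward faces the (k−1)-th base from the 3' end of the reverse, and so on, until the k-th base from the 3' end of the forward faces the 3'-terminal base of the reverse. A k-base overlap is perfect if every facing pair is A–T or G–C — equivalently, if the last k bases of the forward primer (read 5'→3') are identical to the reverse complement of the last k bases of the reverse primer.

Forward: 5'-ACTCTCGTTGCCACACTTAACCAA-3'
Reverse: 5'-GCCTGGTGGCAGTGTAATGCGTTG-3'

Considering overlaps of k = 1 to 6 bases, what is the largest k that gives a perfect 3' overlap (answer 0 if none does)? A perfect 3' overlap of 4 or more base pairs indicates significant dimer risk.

Last 6 bases (5'→3') — forward …AACCAA, reverse …GCGTTG.
Reverse complement of the reverse primer's last 6 bases: CAACGC; its first k bases are the reverse complement of the reverse primer's last k bases, so a perfect k-base overlap needs the forward primer's last k bases to equal them.
Comparing (forward last k vs required): k=1: A vs C ✗; k=2: AA vs CA ✗; k=3: CAA vs CAA ✓; k=4: CCAA vs CAAC ✗; k=5: ACCAA vs CAACG ✗; k=6: AACCAA vs CAACGC ✗.
Only k = 3 is perfect, so the longest perfect 3' overlap is 3.

Longest perfect overlap: 3 complementary base pairs; below the dimer-risk threshold (threshold 4).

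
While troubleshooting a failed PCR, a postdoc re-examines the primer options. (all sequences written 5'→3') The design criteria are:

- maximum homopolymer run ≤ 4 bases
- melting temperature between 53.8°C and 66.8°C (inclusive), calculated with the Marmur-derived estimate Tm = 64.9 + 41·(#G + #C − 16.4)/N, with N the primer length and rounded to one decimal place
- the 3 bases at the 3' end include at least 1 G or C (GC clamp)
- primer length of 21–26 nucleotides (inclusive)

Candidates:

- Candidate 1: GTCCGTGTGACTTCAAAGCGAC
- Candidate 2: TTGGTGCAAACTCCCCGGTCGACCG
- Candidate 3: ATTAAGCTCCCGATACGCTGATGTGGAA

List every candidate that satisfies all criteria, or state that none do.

Candidate 1 and Candidate 2.

Candidate 1 (22 nt, A=5 T=5 G=6 C=6): longest run = 3 ✓; Tm = 64.9 + 41·(12 − 16.4)/22 = 56.7°C ✓; 3' end GAC has 2 G/C ✓; length 22 ✓ — passes.
Candidate 2 (25 nt, A=4 T=5 G=7 C=9): longest run = 4 ✓; Tm = 64.9 + 41·(16 − 16.4)/25 = 64.2°C ✓; 3' end CCG has 3 G/C ✓; length 25 ✓ — passes.
Candidate 3 (28 nt, A=8 T=7 G=7 C=6): longest run = 3 ✓; Tm = 64.9 + 41·(13 − 16.4)/28 = 59.9°C ✓; 3' end GAA has 1 G/C ✓; length 28, outside 21–26 ✗ — fails.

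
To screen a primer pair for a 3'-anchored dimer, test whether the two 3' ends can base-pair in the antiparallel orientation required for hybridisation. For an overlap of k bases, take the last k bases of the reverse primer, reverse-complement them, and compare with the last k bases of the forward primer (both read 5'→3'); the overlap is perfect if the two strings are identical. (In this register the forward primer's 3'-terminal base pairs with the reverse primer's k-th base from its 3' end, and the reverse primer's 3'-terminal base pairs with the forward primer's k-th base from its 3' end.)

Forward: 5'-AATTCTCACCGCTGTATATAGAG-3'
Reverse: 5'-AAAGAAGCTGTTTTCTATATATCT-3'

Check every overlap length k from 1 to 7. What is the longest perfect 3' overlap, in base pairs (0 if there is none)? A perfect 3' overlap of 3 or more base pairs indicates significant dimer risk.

Longest perfect overlap: 2 complementary base pairs; below the dimer-risk threshold (threshold 3).

Last 7 bases (5'→3') — forward …TATAGAG, reverse …TATATCT.
Reverse complement of the reverse primer's last 7 bases: AGATATA; its first k bases are the reverse complement of the reverse primer's last k bases, so a perfect k-base overlap needs the forward primer's last k bases to equal them.
Comparing (forward last k vs required): k=1: G vs A ✗; k=2: AG vs AG ✓; k=3: GAG vs AGA ✗; k=4: AGAG vs AGAT ✗; k=5: TAGAG vs AGATA ✗; k=6: ATAGAG vs AGATAT ✗; k=7: TATAGAG vs AGATATA ✗.
Only k = 2 is perfect, so the longest perfect 3' overlap is 2.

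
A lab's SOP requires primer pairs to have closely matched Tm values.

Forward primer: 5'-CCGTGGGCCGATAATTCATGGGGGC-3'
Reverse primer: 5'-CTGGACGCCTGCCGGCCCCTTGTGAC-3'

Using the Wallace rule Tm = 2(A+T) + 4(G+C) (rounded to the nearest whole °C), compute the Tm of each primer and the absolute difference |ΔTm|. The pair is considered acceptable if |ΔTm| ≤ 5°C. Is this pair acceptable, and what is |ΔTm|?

|ΔTm| = 8°C; the pair is not acceptable.

Forward: A=4 T=5 G=10 C=6 → Tm = 2·9 + 4·16 = 82°C.
Reverse: A=2 T=5 G=8 C=11 → Tm = 2·7 + 4·19 = 90°C.
|ΔTm| = |82 − 90| = 8°C, > 5°C.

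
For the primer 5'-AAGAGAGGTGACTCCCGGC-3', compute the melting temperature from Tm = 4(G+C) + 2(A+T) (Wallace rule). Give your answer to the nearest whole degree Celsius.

Base counts: A=5, T=2, G=7, C=5 (length 19).
Tm = 2·(5+2) + 4·(7+5) = 2·7 + 4·12 = 14 + 48 = 62°C.

62°C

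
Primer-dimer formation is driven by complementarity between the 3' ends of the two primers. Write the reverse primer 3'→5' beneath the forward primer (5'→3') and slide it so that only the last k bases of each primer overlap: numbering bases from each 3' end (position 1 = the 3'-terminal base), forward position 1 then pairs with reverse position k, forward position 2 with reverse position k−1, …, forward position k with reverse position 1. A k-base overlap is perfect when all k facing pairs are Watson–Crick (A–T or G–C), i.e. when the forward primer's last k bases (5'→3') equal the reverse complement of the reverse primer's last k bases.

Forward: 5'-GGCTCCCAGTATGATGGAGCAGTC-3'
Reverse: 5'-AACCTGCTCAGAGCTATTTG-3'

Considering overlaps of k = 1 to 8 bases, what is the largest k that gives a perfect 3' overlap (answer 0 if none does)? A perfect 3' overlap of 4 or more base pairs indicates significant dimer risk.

Longest perfect overlap: 1 complementary base pair; below the dimer-risk threshold (threshold 4).

Last 8 bases (5'→3') — forward …GAGCAGTC, reverse …GCTATTTG.
Reverse complement of the reverse primer's last 8 bases: CAAATAGC; its first k bases are the reverse complement of the reverse primer's last k bases, so a perfect k-base overlap needs the forward primer's last k bases to equal them.
Comparing (forward last k vs required): k=1: C vs C ✓; k=2: TC vs CA ✗; k=3: GTC vs CAA ✗; k=4: AGTC vs CAAA ✗; k=5: CAGTC vs CAAAT ✗; k=6: GCAGTC vs CAAATA ✗; k=7: AGCAGTC vs CAAATAG ✗; k=8: GAGCAGTC vs CAAATAGC ✗.
Only k = 1 is perfect, so the longest perfect 3' overlap is 1.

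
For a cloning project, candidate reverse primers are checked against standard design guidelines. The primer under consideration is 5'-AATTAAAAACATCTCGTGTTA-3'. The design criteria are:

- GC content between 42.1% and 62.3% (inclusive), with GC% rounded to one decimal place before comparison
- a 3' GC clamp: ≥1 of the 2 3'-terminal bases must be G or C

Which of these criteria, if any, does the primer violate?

Fails: GC content, GC clamp.

Base counts: A=9, T=7, G=2, C=3 (length 21).
GC content: GC 5/21 = 23.8%, outside 42.1–62.3% ✗
GC clamp: 3' end TA has 0 G/C, need ≥1 ✗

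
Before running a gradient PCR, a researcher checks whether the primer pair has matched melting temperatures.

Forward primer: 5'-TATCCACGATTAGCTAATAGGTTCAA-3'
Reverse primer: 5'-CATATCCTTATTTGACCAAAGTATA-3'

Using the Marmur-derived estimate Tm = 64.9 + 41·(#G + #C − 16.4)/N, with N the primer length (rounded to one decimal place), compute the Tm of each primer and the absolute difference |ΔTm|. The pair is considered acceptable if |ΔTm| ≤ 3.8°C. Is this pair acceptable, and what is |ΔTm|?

Forward: G+C = 9, N = 26 → Tm = 64.9 + 41·(9 − 16.4)/26 = 53.2°C.
Reverse: G+C = 7, N = 25 → Tm = 64.9 + 41·(7 − 16.4)/25 = 49.5°C.
|ΔTm| = |53.2 − 49.5| = 3.7°C, ≤ 3.8°C.

|ΔTm| = 3.7°C; the pair is acceptable.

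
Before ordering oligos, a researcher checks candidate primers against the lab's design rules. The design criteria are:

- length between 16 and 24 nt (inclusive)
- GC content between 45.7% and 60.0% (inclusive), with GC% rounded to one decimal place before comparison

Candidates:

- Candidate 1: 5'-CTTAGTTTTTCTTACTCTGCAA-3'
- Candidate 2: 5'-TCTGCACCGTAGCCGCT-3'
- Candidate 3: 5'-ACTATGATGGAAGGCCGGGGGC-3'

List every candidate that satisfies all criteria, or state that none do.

Candidate 1 (22 nt, A=4 T=11 G=2 C=5): length 22 ✓; GC 7/22 = 31.8%, outside 45.7–60.0% ✗ — fails.
Candidate 2 (17 nt, A=2 T=4 G=4 C=7): length 17 ✓; GC 11/17 = 64.7%, outside 45.7–60.0% ✗ — fails.
Candidate 3 (22 nt, A=5 T=3 G=10 C=4): length 22 ✓; GC 14/22 = 63.6%, outside 45.7–60.0% ✗ — fails.

None of the candidates satisfy all criteria.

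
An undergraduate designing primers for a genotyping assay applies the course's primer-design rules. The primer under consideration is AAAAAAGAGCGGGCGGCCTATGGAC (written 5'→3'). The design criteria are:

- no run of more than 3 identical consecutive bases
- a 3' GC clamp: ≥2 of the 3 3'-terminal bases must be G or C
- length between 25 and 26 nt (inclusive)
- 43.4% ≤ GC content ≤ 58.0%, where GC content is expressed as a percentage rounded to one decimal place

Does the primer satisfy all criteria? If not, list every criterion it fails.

Fails: homopolymer run.

Base counts: A=9, T=2, G=9, C=5 (length 25).
homopolymer run: longest run = 6, exceeds 3 ✗
GC clamp: 3' end GAC has 2 G/C ✓
length: length 25 ✓
GC content: GC 14/25 = 56.0% ✓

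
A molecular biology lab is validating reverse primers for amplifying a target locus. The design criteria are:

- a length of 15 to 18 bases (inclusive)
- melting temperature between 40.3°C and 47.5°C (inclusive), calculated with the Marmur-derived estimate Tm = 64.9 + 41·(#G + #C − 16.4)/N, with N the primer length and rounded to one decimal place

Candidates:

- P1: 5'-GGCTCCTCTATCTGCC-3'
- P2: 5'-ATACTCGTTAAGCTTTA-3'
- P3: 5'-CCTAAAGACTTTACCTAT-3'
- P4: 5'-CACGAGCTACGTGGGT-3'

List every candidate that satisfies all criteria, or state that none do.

P3 only.

P1 (16 nt, A=1 T=5 G=3 C=7): length 16 ✓; Tm = 64.9 + 41·(10 − 16.4)/16 = 48.5°C, outside 40.3–47.5°C ✗ — fails.
P2 (17 nt, A=5 T=7 G=2 C=3): length 17 ✓; Tm = 64.9 + 41·(5 − 16.4)/17 = 37.4°C, outside 40.3–47.5°C ✗ — fails.
P3 (18 nt, A=6 T=6 G=1 C=5): length 18 ✓; Tm = 64.9 + 41·(6 − 16.4)/18 = 41.2°C ✓ — passes.
P4 (16 nt, A=3 T=3 G=6 C=4): length 16 ✓; Tm = 64.9 + 41·(10 − 16.4)/16 = 48.5°C, outside 40.3–47.5°C ✗ — fails.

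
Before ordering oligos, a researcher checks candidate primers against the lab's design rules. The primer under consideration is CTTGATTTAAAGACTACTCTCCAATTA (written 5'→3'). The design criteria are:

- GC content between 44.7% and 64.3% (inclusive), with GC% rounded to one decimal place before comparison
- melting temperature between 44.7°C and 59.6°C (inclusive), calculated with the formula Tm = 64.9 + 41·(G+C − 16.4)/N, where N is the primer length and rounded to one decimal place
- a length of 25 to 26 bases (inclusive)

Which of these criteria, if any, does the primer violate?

Fails: GC content, length.

Base counts: A=9, T=10, G=2, C=6 (length 27).
GC content: GC 8/27 = 29.6%, outside 44.7–64.3% ✗
Tm: Tm = 64.9 + 41·(8 − 16.4)/27 = 52.1°C ✓
length: length 27, outside 25–26 ✗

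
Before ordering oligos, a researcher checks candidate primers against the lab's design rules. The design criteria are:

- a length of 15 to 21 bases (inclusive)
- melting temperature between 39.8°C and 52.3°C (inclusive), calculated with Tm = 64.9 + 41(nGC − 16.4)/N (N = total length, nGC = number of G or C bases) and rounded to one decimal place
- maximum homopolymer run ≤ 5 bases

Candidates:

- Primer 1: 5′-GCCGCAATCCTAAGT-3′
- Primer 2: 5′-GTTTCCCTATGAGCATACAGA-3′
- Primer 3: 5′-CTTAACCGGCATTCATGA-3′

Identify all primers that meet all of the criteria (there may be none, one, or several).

Primer 1 (15 nt, A=4 T=3 G=3 C=5): length 15 ✓; Tm = 64.9 + 41·(8 − 16.4)/15 = 41.9°C ✓; longest run = 2 ✓ — passes.
Primer 2 (21 nt, A=6 T=6 G=4 C=5): length 21 ✓; Tm = 64.9 + 41·(9 − 16.4)/21 = 50.5°C ✓; longest run = 3 ✓ — passes.
Primer 3 (18 nt, A=5 T=5 G=3 C=5): length 18 ✓; Tm = 64.9 + 41·(8 − 16.4)/18 = 45.8°C ✓; longest run = 2 ✓ — passes.

Primer 1, Primer 2 and Primer 3.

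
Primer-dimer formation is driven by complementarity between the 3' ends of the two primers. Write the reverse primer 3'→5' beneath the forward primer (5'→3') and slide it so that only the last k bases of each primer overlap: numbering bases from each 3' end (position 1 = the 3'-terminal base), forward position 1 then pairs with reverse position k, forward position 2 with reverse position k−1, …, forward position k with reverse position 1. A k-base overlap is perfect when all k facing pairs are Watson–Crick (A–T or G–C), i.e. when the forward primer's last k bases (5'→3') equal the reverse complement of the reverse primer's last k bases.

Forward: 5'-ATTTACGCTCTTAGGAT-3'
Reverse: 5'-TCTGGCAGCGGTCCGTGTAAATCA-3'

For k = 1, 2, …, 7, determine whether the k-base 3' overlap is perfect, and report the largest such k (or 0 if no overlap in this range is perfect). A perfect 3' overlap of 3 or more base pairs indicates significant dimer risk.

Last 7 bases (5'→3') — forward …TTAGGAT, reverse …TAAATCA.
Reverse complement of the reverse primer's last 7 bases: TGATTTA; its first k bases are the reverse complement of the reverse primer's last k bases, so a perfect k-base overlap needs the forward primer's last k bases to equal them.
Comparing (forward last k vs required): k=1: T vs T ✓; k=2: AT vs TG ✗; k=3: GAT vs TGA ✗; k=4: GGAT vs TGAT ✗; k=5: AGGAT vs TGATT ✗; k=6: TAGGAT vs TGATTT ✗; k=7: TTAGGAT vs TGATTTA ✗.
Only k = 1 is perfect, so the longest perfect 3' overlap is 1.

Longest perfect overlap: 1 complementary base pair; below the dimer-risk threshold (threshold 3).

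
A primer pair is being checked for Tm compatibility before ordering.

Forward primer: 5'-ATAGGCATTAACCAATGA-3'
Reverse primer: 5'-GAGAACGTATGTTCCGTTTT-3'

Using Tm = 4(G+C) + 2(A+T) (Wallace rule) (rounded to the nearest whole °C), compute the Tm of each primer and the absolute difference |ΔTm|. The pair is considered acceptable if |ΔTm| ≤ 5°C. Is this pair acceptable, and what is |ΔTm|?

|ΔTm| = 8°C; the pair is not acceptable.

Forward: A=8 T=4 G=3 C=3 → Tm = 2·12 + 4·6 = 48°C.
Reverse: A=4 T=8 G=5 C=3 → Tm = 2·12 + 4·8 = 56°C.
|ΔTm| = |48 − 56| = 8°C, > 5°C.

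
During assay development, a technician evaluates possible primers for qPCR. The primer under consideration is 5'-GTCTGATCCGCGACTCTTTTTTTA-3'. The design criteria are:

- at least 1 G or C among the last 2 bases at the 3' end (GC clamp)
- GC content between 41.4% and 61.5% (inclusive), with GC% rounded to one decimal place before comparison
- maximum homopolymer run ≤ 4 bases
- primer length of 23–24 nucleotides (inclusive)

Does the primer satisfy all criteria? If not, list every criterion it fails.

Fails: GC clamp, homopolymer run.

Base counts: A=3, T=11, G=4, C=6 (length 24).
GC clamp: 3' end TA has 0 G/C, need ≥1 ✗
GC content: GC 10/24 = 41.7% ✓
homopolymer run: longest run = 7, exceeds 4 ✗
length: length 24 ✓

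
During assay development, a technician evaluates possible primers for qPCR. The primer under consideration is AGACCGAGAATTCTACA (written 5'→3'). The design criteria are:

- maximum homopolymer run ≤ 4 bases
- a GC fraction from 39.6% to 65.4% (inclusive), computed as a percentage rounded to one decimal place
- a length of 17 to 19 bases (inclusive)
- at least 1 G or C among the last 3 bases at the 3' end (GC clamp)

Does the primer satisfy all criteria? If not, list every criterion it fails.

Meets all criteria.

Base counts: A=7, T=3, G=3, C=4 (length 17).
homopolymer run: longest run = 2 ✓
GC content: GC 7/17 = 41.2% ✓
length: length 17 ✓
GC clamp: 3' end ACA has 1 G/C ✓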